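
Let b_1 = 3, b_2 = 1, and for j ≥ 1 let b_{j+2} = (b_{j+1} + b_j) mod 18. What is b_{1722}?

b_1 = 3,  b_2 = 1,  b_3 = 4,  b_4 = 5,  b_5 = 9,  b_6 = 14,  b_7 = 5,  b_8 = 1,  b_9 = 6,  b_{10} = 7,  b_{11} = 13,  b_{12} = 2,  b_{13} = 15,  b_{14} = 17,  b_{15} = 14,  b_{16} = 13,  b_{17} = 9,  b_{18} = 4,  b_{19} = 13,  b_{20} = 17,  b_{21} = 12,  b_{22} = 11,  b_{23} = 5,  b_{24} = 16,  b_{25} = 3,  b_{26} = 1.
The sequence repeats with period 24.
So b_{1722} = b_{1 + ((1722-1) mod 24)} = b_{18} = 4.

4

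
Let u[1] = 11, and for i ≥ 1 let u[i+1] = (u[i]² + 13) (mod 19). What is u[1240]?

13

We have u[1] = 11,  u[2] = 1,  u[3] = 14,  u[4] = 0,  u[5] = 13,  u[6] = 11.
Since u[6] = u[1] = 11, the sequence is periodic with period 5.
So u[1240] = u[1 + ((1240-1) mod 5)] = u[5] = 13.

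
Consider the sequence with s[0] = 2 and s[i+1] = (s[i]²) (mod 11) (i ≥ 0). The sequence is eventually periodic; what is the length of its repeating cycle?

Computing terms: s[0] = 2,  s[1] = 4,  s[2] = 5,  s[3] = 3,  s[4] = 9,  s[5] = 4.
Since s[5] = s[1] = 4, the sequence is eventually periodic: after a pre-period of length 1 it cycles with period 4.

4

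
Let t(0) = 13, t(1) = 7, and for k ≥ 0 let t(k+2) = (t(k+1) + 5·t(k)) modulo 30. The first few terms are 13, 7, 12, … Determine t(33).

t(0) = 13, t(1) = 7, t(2) = 12, t(3) = 17, t(4) = 17, t(5) = 12, t(6) = 7, t(7) = 7, t(8) = 12.
Since (t(7), t(8)) = (t(1), t(2)) = (7, 12) (two consecutive terms determine the rest), the sequence is eventually periodic: after a pre-period of length 1 it cycles with period 6.
For k ≥ 1, t(k) depends only on (k - 1) mod 6. (33 - 1) mod 6 = 2, so t(33) = t(3) = 17.

17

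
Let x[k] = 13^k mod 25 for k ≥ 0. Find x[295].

7

x[0] = 1,  x[1] = 13,  x[2] = 19,  x[3] = 22,  x[4] = 11,  x[5] = 18,  x[6] = 9,  x[7] = 17,  x[8] = 21,  x[9] = 23,  x[10] = 24,  x[11] = 12,  x[12] = 6,  x[13] = 3,  x[14] = 14,  x[15] = 7,  x[16] = 16,  x[17] = 8,  x[18] = 4,  x[19] = 2,  x[20] = 1.
The sequence repeats with period 20.
(295 - 0) mod 20 = 15, so x[295] = x[15] = 7.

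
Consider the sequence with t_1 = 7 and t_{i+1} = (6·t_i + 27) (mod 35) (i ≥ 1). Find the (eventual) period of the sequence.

10

Listing terms: t_1 = 7; t_2 = 34; t_3 = 21; t_4 = 13; t_5 = 0; t_6 = 27; t_7 = 14; t_8 = 6; t_9 = 28; t_{10} = 20; t_{11} = 7.
Since t_{11} = t_1 = 7, the sequence is periodic with period 10.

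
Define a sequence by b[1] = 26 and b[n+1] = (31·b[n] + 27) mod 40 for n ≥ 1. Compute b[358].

Listing terms: b[1] = 26; b[2] = 33; b[3] = 10; b[4] = 17; b[5] = 34; b[6] = 1; b[7] = 18; b[8] = 25; b[9] = 2; b[10] = 9; b[11] = 26.
The sequence repeats with period 10.
(358 - 1) mod 10 = 7, so b[358] = b[8] = 25.

25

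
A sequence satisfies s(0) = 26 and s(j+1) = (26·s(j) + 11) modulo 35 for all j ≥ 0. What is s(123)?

Listing terms: s(0) = 26; s(1) = 22; s(2) = 23; s(3) = 14; s(4) = 25; s(5) = 31; s(6) = 12; s(7) = 8; s(8) = 9; s(9) = 0; s(10) = 11; s(11) = 17; s(12) = 33; s(13) = 29; s(14) = 30; s(15) = 21; s(16) = 32; s(17) = 3; s(18) = 19; s(19) = 15; s(20) = 16; s(21) = 7; s(22) = 18; s(23) = 24; s(24) = 5; s(25) = 1; s(26) = 2; s(27) = 28; s(28) = 4; s(29) = 10; s(30) = 26.
The sequence repeats with period 30.
So s(123) = s(0 + ((123-0) mod 30)) = s(3) = 14.

14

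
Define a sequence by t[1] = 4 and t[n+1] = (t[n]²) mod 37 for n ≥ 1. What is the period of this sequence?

We have t[1] = 4,  t[2] = 16,  t[3] = 34,  t[4] = 9,  t[5] = 7,  t[6] = 12,  t[7] = 33,  t[8] = 16.
Since t[8] = t[2] = 16, the sequence is eventually periodic: after a pre-period of length 1 it cycles with period 6.

6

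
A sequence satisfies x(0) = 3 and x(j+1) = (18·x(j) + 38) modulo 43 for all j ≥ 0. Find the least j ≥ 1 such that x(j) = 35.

33

Computing terms: x(0) = 3; x(1) = 6; x(2) = 17; x(3) = 0; x(4) = 38; x(5) = 34; x(6) = 5; x(7) = 42; x(8) = 20; x(9) = 11; x(10) = 21; x(11) = 29; x(12) = 1; x(13) = 13; x(14) = 14; x(15) = 32; x(16) = 12; x(17) = 39; x(18) = 9; x(19) = 28; x(20) = 26; x(21) = 33; x(22) = 30; x(23) = 19; x(24) = 36; x(25) = 41; x(26) = 2; x(27) = 31; x(28) = 37; x(29) = 16; x(30) = 25; x(31) = 15; x(32) = 7; x(33) = 35; x(34) = 23; x(35) = 22; x(36) = 4; x(37) = 24; x(38) = 40; x(39) = 27; x(40) = 8; x(41) = 10; x(42) = 3.
Since x(42) = x(0) = 3, the sequence is periodic with period 42.
The value 35 first appears (with j ≥ 1) at x(33).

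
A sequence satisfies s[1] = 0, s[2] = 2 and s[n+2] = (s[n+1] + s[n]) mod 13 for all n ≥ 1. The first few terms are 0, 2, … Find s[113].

0

We have s[1] = 0,  s[2] = 2,  s[3] = 2,  s[4] = 4,  s[5] = 6,  s[6] = 10,  s[7] = 3,  s[8] = 0,  s[9] = 3,  s[10] = 3,  s[11] = 6,  s[12] = 9,  s[13] = 2,  s[14] = 11,  s[15] = 0,  s[16] = 11,  s[17] = 11,  s[18] = 9,  s[19] = 7,  s[20] = 3,  s[21] = 10,  s[22] = 0,  s[23] = 10,  s[24] = 10,  s[25] = 7,  s[26] = 4,  s[27] = 11,  s[28] = 2,  s[29] = 0,  s[30] = 2.
Since (s[29], s[30]) = (s[1], s[2]) = (0, 2) (two consecutive terms determine the rest), the sequence is periodic with period 28.
So s[113] = s[1 + ((113-1) mod 28)] = s[1] = 0.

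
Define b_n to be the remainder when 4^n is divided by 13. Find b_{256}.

9

We have b_1 = 4; b_2 = 3; b_3 = 12; b_4 = 9; b_5 = 10; b_6 = 1; b_7 = 4.
The sequence repeats with period 6.
(256 - 1) mod 6 = 3, so b_{256} = b_4 = 9.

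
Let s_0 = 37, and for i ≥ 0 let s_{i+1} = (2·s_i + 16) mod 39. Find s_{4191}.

18

s_0 = 37; s_1 = 12; s_2 = 1; s_3 = 18; s_4 = 13; s_5 = 3; s_6 = 22; s_7 = 21; s_8 = 19; s_9 = 15; s_{10} = 7; s_{11} = 30; s_{12} = 37.
Since s_{12} = s_0 = 37, the sequence is periodic with period 12.
So s_{4191} = s_{0 + ((4191-0) mod 12)} = s_3 = 18.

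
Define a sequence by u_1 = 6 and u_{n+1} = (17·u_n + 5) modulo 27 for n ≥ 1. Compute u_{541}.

6

u_1 = 6, u_2 = 26, u_3 = 15, u_4 = 17, u_5 = 24, u_6 = 8, u_7 = 6.
The sequence repeats with period 6.
So u_{541} = u_{1 + ((541-1) mod 6)} = u_1 = 6.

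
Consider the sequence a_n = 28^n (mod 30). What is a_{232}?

16

Computing terms: a_1 = 28, a_2 = 4, a_3 = 22, a_4 = 16, a_5 = 28.
Since a_5 = a_1 = 28, the sequence is periodic with period 4.
(232 - 1) mod 4 = 3, so a_{232} = a_4 = 16.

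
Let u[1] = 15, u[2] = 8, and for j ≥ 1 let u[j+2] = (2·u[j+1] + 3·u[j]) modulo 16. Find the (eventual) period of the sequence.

16

Listing terms: u[1] = 15; u[2] = 8; u[3] = 13; u[4] = 2; u[5] = 11; u[6] = 12; u[7] = 9; u[8] = 6; u[9] = 7; u[10] = 0; u[11] = 5; u[12] = 10; u[13] = 3; u[14] = 4; u[15] = 1; u[16] = 14; u[17] = 15; u[18] = 8.
The sequence repeats with period 16.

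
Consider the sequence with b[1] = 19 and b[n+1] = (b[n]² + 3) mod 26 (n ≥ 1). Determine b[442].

0

We have b[1] = 19; b[2] = 0; b[3] = 3; b[4] = 12; b[5] = 17; b[6] = 6; b[7] = 13; b[8] = 16; b[9] = 25; b[10] = 4; b[11] = 19.
Since b[11] = b[1] = 19, the sequence is periodic with period 10.
(442 - 1) mod 10 = 1, so b[442] = b[2] = 0.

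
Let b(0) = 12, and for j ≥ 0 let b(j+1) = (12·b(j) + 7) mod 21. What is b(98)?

13

b(0) = 12,  b(1) = 4,  b(2) = 13,  b(3) = 16,  b(4) = 10,  b(5) = 1,  b(6) = 19,  b(7) = 4.
Since b(7) = b(1) = 4, the sequence is eventually periodic: after a pre-period of length 1 it cycles with period 6.
For j ≥ 1, b(j) depends only on (j - 1) mod 6. (98 - 1) mod 6 = 1, so b(98) = b(2) = 13.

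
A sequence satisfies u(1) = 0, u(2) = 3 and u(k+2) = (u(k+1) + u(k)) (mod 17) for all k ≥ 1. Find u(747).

Computing terms: u(1) = 0; u(2) = 3; u(3) = 3; u(4) = 6; u(5) = 9; u(6) = 15; u(7) = 7; u(8) = 5; u(9) = 12; u(10) = 0; u(11) = 12; u(12) = 12; u(13) = 7; u(14) = 2; u(15) = 9; u(16) = 11; u(17) = 3; u(18) = 14; u(19) = 0; u(20) = 14; u(21) = 14; u(22) = 11; u(23) = 8; u(24) = 2; u(25) = 10; u(26) = 12; u(27) = 5; u(28) = 0; u(29) = 5; u(30) = 5; u(31) = 10; u(32) = 15; u(33) = 8; u(34) = 6; u(35) = 14; u(36) = 3; u(37) = 0; u(38) = 3.
The sequence repeats with period 36.
So u(747) = u(1 + ((747-1) mod 36)) = u(27) = 5.

5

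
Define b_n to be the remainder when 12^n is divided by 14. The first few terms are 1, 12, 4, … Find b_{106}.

2

Computing terms: b_0 = 1; b_1 = 12; b_2 = 4; b_3 = 6; b_4 = 2; b_5 = 10; b_6 = 8; b_7 = 12.
Since b_7 = b_1 = 12, the sequence is eventually periodic: after a pre-period of length 1 it cycles with period 6.
For n ≥ 1, b_n depends only on (n - 1) mod 6. (106 - 1) mod 6 = 3, so b_{106} = b_4 = 2.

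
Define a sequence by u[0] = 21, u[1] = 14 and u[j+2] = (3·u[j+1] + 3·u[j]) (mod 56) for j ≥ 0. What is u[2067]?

21

We have u[0] = 21; u[1] = 14; u[2] = 49; u[3] = 21; u[4] = 42; u[5] = 21; u[6] = 21; u[7] = 14.
Since (u[6], u[7]) = (u[0], u[1]) = (21, 14) (two consecutive terms determine the rest), the sequence is periodic with period 6.
(2067 - 0) mod 6 = 3, so u[2067] = u[3] = 21.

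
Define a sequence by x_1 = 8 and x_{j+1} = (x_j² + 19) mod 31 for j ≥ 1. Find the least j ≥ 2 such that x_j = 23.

6

We have x_1 = 8, x_2 = 21, x_3 = 26, x_4 = 13, x_5 = 2, x_6 = 23, x_7 = 21.
Since x_7 = x_2 = 21, the sequence is eventually periodic: after a pre-period of length 1 it cycles with period 5.
The value 23 first appears (with j ≥ 2) at x_6.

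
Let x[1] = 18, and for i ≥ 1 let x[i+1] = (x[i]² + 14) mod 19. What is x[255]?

11

Listing terms: x[1] = 18; x[2] = 15; x[3] = 11; x[4] = 2; x[5] = 18.
The sequence repeats with period 4.
(255 - 1) mod 4 = 2, so x[255] = x[3] = 11.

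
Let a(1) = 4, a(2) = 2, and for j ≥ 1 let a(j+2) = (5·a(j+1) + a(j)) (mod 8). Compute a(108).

Listing terms: a(1) = 4,  a(2) = 2,  a(3) = 6,  a(4) = 0,  a(5) = 6,  a(6) = 6,  a(7) = 4,  a(8) = 2.
The sequence repeats with period 6.
So a(108) = a(1 + ((108-1) mod 6)) = a(6) = 6.

6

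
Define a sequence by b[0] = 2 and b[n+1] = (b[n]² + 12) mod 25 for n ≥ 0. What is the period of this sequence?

Computing terms: b[0] = 2; b[1] = 16; b[2] = 18; b[3] = 11; b[4] = 8; b[5] = 1; b[6] = 13; b[7] = 6; b[8] = 23; b[9] = 16.
Since b[9] = b[1] = 16, the sequence is eventually periodic: after a pre-period of length 1 it cycles with period 8.

8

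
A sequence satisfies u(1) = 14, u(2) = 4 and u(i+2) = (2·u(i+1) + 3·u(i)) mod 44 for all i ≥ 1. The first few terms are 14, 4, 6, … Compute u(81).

14

We have u(1) = 14,  u(2) = 4,  u(3) = 6,  u(4) = 24,  u(5) = 22,  u(6) = 28,  u(7) = 34,  u(8) = 20,  u(9) = 10,  u(10) = 36,  u(11) = 14,  u(12) = 4.
The sequence repeats with period 10.
So u(81) = u(1 + ((81-1) mod 10)) = u(1) = 14.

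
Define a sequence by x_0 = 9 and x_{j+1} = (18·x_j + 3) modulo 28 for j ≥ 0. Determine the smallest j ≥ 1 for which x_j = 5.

2

We have x_0 = 9, x_1 = 25, x_2 = 5, x_3 = 9.
The sequence repeats with period 3.
The value 5 first appears (with j ≥ 1) at x_2.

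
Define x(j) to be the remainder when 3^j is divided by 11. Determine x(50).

Computing terms: x(1) = 3, x(2) = 9, x(3) = 5, x(4) = 4, x(5) = 1, x(6) = 3.
The sequence repeats with period 5.
So x(50) = x(1 + ((50-1) mod 5)) = x(5) = 1.

1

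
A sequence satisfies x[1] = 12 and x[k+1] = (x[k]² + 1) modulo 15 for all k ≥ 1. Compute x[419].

5

Computing terms: x[1] = 12,  x[2] = 10,  x[3] = 11,  x[4] = 2,  x[5] = 5,  x[6] = 11.
Since x[6] = x[3] = 11, the sequence is eventually periodic: after a pre-period of length 2 it cycles with period 3.
For k ≥ 3, x[k] depends only on (k - 3) mod 3. (419 - 3) mod 3 = 2, so x[419] = x[5] = 5.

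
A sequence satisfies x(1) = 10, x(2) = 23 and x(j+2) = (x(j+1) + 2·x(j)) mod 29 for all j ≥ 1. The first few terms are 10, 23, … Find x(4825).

x(1) = 10, x(2) = 23, x(3) = 14, x(4) = 2, x(5) = 1, x(6) = 5, x(7) = 7, x(8) = 17, x(9) = 2, x(10) = 7, x(11) = 11, x(12) = 25, x(13) = 18, x(14) = 10, x(15) = 17, x(16) = 8, x(17) = 13, x(18) = 0, x(19) = 26, x(20) = 26, x(21) = 20, x(22) = 14, x(23) = 25, x(24) = 24, x(25) = 16, x(26) = 6, x(27) = 9, x(28) = 21, x(29) = 10, x(30) = 23.
Since (x(29), x(30)) = (x(1), x(2)) = (10, 23) (two consecutive terms determine the rest), the sequence is periodic with period 28.
So x(4825) = x(1 + ((4825-1) mod 28)) = x(9) = 2.

2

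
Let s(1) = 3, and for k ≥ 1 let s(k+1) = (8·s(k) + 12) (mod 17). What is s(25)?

Listing terms: s(1) = 3,  s(2) = 2,  s(3) = 11,  s(4) = 15,  s(5) = 13,  s(6) = 14,  s(7) = 5,  s(8) = 1,  s(9) = 3.
Since s(9) = s(1) = 3, the sequence is periodic with period 8.
So s(25) = s(1 + ((25-1) mod 8)) = s(1) = 3.

3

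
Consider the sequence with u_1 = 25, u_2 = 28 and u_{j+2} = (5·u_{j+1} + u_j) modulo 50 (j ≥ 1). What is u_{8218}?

3

We have u_1 = 25, u_2 = 28, u_3 = 15, u_4 = 3, u_5 = 30, u_6 = 3, u_7 = 45, u_8 = 28, u_9 = 35, u_{10} = 3, u_{11} = 0, u_{12} = 3, u_{13} = 15, u_{14} = 28, u_{15} = 5, u_{16} = 3, u_{17} = 20, u_{18} = 3, u_{19} = 35, u_{20} = 28, u_{21} = 25, u_{22} = 3, u_{23} = 40, u_{24} = 3, u_{25} = 5, u_{26} = 28, u_{27} = 45, u_{28} = 3, u_{29} = 10, u_{30} = 3, u_{31} = 25, u_{32} = 28.
Since (u_{31}, u_{32}) = (u_1, u_2) = (25, 28) (two consecutive terms determine the rest), the sequence is periodic with period 30.
(8218 - 1) mod 30 = 27, so u_{8218} = u_{28} = 3.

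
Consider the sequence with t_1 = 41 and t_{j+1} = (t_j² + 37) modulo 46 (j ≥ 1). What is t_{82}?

We have t_1 = 41, t_2 = 16, t_3 = 17, t_4 = 4, t_5 = 7, t_6 = 40, t_7 = 27, t_8 = 30, t_9 = 17.
Since t_9 = t_3 = 17, the sequence is eventually periodic: after a pre-period of length 2 it cycles with period 6.
For j ≥ 3, t_j depends only on (j - 3) mod 6. (82 - 3) mod 6 = 1, so t_{82} = t_4 = 4.

4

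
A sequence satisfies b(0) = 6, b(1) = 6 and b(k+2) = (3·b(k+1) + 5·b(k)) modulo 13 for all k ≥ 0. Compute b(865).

6

We have b(0) = 6; b(1) = 6; b(2) = 9; b(3) = 5; b(4) = 8; b(5) = 10; b(6) = 5; b(7) = 0; b(8) = 12; b(9) = 10; b(10) = 12; b(11) = 8; b(12) = 6; b(13) = 6.
Since (b(12), b(13)) = (b(0), b(1)) = (6, 6) (two consecutive terms determine the rest), the sequence is periodic with period 12.
So b(865) = b(0 + ((865-0) mod 12)) = b(1) = 6.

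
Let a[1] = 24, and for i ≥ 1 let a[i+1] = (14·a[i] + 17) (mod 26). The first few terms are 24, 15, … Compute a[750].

We have a[1] = 24; a[2] = 15; a[3] = 19; a[4] = 23; a[5] = 1; a[6] = 5; a[7] = 9; a[8] = 13; a[9] = 17; a[10] = 21; a[11] = 25; a[12] = 3; a[13] = 7; a[14] = 11; a[15] = 15.
Since a[15] = a[2] = 15, the sequence is eventually periodic: after a pre-period of length 1 it cycles with period 13.
For i ≥ 2, a[i] depends only on (i - 2) mod 13. (750 - 2) mod 13 = 7, so a[750] = a[9] = 17.

17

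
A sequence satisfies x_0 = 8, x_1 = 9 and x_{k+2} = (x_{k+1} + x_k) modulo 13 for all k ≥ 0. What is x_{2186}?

4

Computing terms: x_0 = 8,  x_1 = 9,  x_2 = 4,  x_3 = 0,  x_4 = 4,  x_5 = 4,  x_6 = 8,  x_7 = 12,  x_8 = 7,  x_9 = 6,  x_{10} = 0,  x_{11} = 6,  x_{12} = 6,  x_{13} = 12,  x_{14} = 5,  x_{15} = 4,  x_{16} = 9,  x_{17} = 0,  x_{18} = 9,  x_{19} = 9,  x_{20} = 5,  x_{21} = 1,  x_{22} = 6,  x_{23} = 7,  x_{24} = 0,  x_{25} = 7,  x_{26} = 7,  x_{27} = 1,  x_{28} = 8,  x_{29} = 9.
The sequence repeats with period 28.
(2186 - 0) mod 28 = 2, so x_{2186} = x_2 = 4.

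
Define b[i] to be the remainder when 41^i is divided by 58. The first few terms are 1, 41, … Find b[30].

Listing terms: b[0] = 1; b[1] = 41; b[2] = 57; b[3] = 17; b[4] = 1.
The sequence repeats with period 4.
(30 - 0) mod 4 = 2, so b[30] = b[2] = 57.

57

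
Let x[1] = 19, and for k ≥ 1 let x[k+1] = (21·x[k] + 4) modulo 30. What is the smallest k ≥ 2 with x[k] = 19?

6

x[1] = 19; x[2] = 13; x[3] = 7; x[4] = 1; x[5] = 25; x[6] = 19.
The sequence repeats with period 5.
The value 19 next appears (with k ≥ 2) at x[6].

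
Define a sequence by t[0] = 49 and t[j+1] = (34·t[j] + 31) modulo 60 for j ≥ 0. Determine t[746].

9

Computing terms: t[0] = 49,  t[1] = 17,  t[2] = 9,  t[3] = 37,  t[4] = 29,  t[5] = 57,  t[6] = 49.
Since t[6] = t[0] = 49, the sequence is periodic with period 6.
(746 - 0) mod 6 = 2, so t[746] = t[2] = 9.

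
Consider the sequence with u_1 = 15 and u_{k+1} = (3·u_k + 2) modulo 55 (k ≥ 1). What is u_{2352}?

36

Listing terms: u_1 = 15; u_2 = 47; u_3 = 33; u_4 = 46; u_5 = 30; u_6 = 37; u_7 = 3; u_8 = 11; u_9 = 35; u_{10} = 52; u_{11} = 48; u_{12} = 36; u_{13} = 0; u_{14} = 2; u_{15} = 8; u_{16} = 26; u_{17} = 25; u_{18} = 22; u_{19} = 13; u_{20} = 41; u_{21} = 15.
Since u_{21} = u_1 = 15, the sequence is periodic with period 20.
(2352 - 1) mod 20 = 11, so u_{2352} = u_{12} = 36.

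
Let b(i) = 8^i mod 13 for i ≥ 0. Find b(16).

Computing terms: b(0) = 1,  b(1) = 8,  b(2) = 12,  b(3) = 5,  b(4) = 1.
The sequence repeats with period 4.
(16 - 0) mod 4 = 0, so b(16) = b(0) = 1.

1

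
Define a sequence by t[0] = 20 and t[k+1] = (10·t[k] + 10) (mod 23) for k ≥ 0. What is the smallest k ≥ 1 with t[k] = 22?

t[0] = 20,  t[1] = 3,  t[2] = 17,  t[3] = 19,  t[4] = 16,  t[5] = 9,  t[6] = 8,  t[7] = 21,  t[8] = 13,  t[9] = 2,  t[10] = 7,  t[11] = 11,  t[12] = 5,  t[13] = 14,  t[14] = 12,  t[15] = 15,  t[16] = 22,  t[17] = 0,  t[18] = 10,  t[19] = 18,  t[20] = 6,  t[21] = 1,  t[22] = 20.
The sequence repeats with period 22.
The value 22 first appears (with k ≥ 1) at t[16].

16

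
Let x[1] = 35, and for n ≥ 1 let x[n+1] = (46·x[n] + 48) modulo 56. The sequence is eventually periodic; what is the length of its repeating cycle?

3

Computing terms: x[1] = 35; x[2] = 34; x[3] = 44; x[4] = 0; x[5] = 48; x[6] = 16; x[7] = 0.
Since x[7] = x[4] = 0, the sequence is eventually periodic: after a pre-period of length 3 it cycles with period 3.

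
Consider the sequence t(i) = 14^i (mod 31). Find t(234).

4

Listing terms: t(1) = 14; t(2) = 10; t(3) = 16; t(4) = 7; t(5) = 5; t(6) = 8; t(7) = 19; t(8) = 18; t(9) = 4; t(10) = 25; t(11) = 9; t(12) = 2; t(13) = 28; t(14) = 20; t(15) = 1; t(16) = 14.
Since t(16) = t(1) = 14, the sequence is periodic with period 15.
So t(234) = t(1 + ((234-1) mod 15)) = t(9) = 4.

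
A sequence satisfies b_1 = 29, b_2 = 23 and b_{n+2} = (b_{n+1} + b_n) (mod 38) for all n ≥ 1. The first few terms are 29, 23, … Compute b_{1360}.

23

Listing terms: b_1 = 29,  b_2 = 23,  b_3 = 14,  b_4 = 37,  b_5 = 13,  b_6 = 12,  b_7 = 25,  b_8 = 37,  b_9 = 24,  b_{10} = 23,  b_{11} = 9,  b_{12} = 32,  b_{13} = 3,  b_{14} = 35,  b_{15} = 0,  b_{16} = 35,  b_{17} = 35,  b_{18} = 32,  b_{19} = 29,  b_{20} = 23.
The sequence repeats with period 18.
(1360 - 1) mod 18 = 9, so b_{1360} = b_{10} = 23.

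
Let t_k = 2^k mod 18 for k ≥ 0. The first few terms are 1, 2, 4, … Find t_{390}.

10

Computing terms: t_0 = 1, t_1 = 2, t_2 = 4, t_3 = 8, t_4 = 16, t_5 = 14, t_6 = 10, t_7 = 2.
Since t_7 = t_1 = 2, the sequence is eventually periodic: after a pre-period of length 1 it cycles with period 6.
For k ≥ 1, t_k depends only on (k - 1) mod 6. (390 - 1) mod 6 = 5, so t_{390} = t_6 = 10.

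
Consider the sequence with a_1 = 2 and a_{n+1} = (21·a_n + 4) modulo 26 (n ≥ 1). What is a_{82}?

20

Computing terms: a_1 = 2,  a_2 = 20,  a_3 = 8,  a_4 = 16,  a_5 = 2.
The sequence repeats with period 4.
So a_{82} = a_{1 + ((82-1) mod 4)} = a_2 = 20.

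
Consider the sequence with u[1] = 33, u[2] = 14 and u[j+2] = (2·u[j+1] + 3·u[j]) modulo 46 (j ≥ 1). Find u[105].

13

Computing terms: u[1] = 33; u[2] = 14; u[3] = 35; u[4] = 20; u[5] = 7; u[6] = 28; u[7] = 31; u[8] = 8; u[9] = 17; u[10] = 12; u[11] = 29; u[12] = 2; u[13] = 45; u[14] = 4; u[15] = 5; u[16] = 22; u[17] = 13; u[18] = 0; u[19] = 39; u[20] = 32; u[21] = 43; u[22] = 44; u[23] = 33; u[24] = 14.
Since (u[23], u[24]) = (u[1], u[2]) = (33, 14) (two consecutive terms determine the rest), the sequence is periodic with period 22.
So u[105] = u[1 + ((105-1) mod 22)] = u[17] = 13.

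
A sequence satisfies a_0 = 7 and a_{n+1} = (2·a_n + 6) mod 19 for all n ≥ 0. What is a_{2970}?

7

We have a_0 = 7; a_1 = 1; a_2 = 8; a_3 = 3; a_4 = 12; a_5 = 11; a_6 = 9; a_7 = 5; a_8 = 16; a_9 = 0; a_{10} = 6; a_{11} = 18; a_{12} = 4; a_{13} = 14; a_{14} = 15; a_{15} = 17; a_{16} = 2; a_{17} = 10; a_{18} = 7.
Since a_{18} = a_0 = 7, the sequence is periodic with period 18.
So a_{2970} = a_{0 + ((2970-0) mod 18)} = a_0 = 7.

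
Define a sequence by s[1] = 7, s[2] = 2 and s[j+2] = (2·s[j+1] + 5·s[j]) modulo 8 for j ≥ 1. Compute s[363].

7

Computing terms: s[1] = 7,  s[2] = 2,  s[3] = 7,  s[4] = 0,  s[5] = 3,  s[6] = 6,  s[7] = 3,  s[8] = 4,  s[9] = 7,  s[10] = 2.
Since (s[9], s[10]) = (s[1], s[2]) = (7, 2) (two consecutive terms determine the rest), the sequence is periodic with period 8.
(363 - 1) mod 8 = 2, so s[363] = s[3] = 7.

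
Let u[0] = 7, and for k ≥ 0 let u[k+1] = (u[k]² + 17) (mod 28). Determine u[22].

17

u[0] = 7, u[1] = 10, u[2] = 5, u[3] = 14, u[4] = 17, u[5] = 26, u[6] = 21, u[7] = 10.
Since u[7] = u[1] = 10, the sequence is eventually periodic: after a pre-period of length 1 it cycles with period 6.
For k ≥ 1, u[k] depends only on (k - 1) mod 6. (22 - 1) mod 6 = 3, so u[22] = u[4] = 17.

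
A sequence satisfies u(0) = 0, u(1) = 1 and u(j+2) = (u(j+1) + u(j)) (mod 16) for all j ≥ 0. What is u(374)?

We have u(0) = 0, u(1) = 1, u(2) = 1, u(3) = 2, u(4) = 3, u(5) = 5, u(6) = 8, u(7) = 13, u(8) = 5, u(9) = 2, u(10) = 7, u(11) = 9, u(12) = 0, u(13) = 9, u(14) = 9, u(15) = 2, u(16) = 11, u(17) = 13, u(18) = 8, u(19) = 5, u(20) = 13, u(21) = 2, u(22) = 15, u(23) = 1, u(24) = 0, u(25) = 1.
The sequence repeats with period 24.
So u(374) = u(0 + ((374-0) mod 24)) = u(14) = 9.

9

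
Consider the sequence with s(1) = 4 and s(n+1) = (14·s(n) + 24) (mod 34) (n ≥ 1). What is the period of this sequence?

s(1) = 4,  s(2) = 12,  s(3) = 22,  s(4) = 26,  s(5) = 14,  s(6) = 16,  s(7) = 10,  s(8) = 28,  s(9) = 8,  s(10) = 0,  s(11) = 24,  s(12) = 20,  s(13) = 32,  s(14) = 30,  s(15) = 2,  s(16) = 18,  s(17) = 4.
Since s(17) = s(1) = 4, the sequence is periodic with period 16.

16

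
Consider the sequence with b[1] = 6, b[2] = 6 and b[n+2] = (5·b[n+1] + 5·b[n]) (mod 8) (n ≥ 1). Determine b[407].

Computing terms: b[1] = 6; b[2] = 6; b[3] = 4; b[4] = 2; b[5] = 6; b[6] = 0; b[7] = 6; b[8] = 6.
The sequence repeats with period 6.
(407 - 1) mod 6 = 4, so b[407] = b[5] = 6.

6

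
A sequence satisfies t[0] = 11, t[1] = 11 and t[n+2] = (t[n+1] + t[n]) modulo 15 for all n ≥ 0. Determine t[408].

Computing terms: t[0] = 11; t[1] = 11; t[2] = 7; t[3] = 3; t[4] = 10; t[5] = 13; t[6] = 8; t[7] = 6; t[8] = 14; t[9] = 5; t[10] = 4; t[11] = 9; t[12] = 13; t[13] = 7; t[14] = 5; t[15] = 12; t[16] = 2; t[17] = 14; t[18] = 1; t[19] = 0; t[20] = 1; t[21] = 1; t[22] = 2; t[23] = 3; t[24] = 5; t[25] = 8; t[26] = 13; t[27] = 6; t[28] = 4; t[29] = 10; t[30] = 14; t[31] = 9; t[32] = 8; t[33] = 2; t[34] = 10; t[35] = 12; t[36] = 7; t[37] = 4; t[38] = 11; t[39] = 0; t[40] = 11; t[41] = 11.
The sequence repeats with period 40.
(408 - 0) mod 40 = 8, so t[408] = t[8] = 14.

14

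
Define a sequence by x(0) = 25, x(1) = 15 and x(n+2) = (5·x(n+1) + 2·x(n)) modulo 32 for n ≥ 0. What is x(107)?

We have x(0) = 25,  x(1) = 15,  x(2) = 29,  x(3) = 15,  x(4) = 5,  x(5) = 23,  x(6) = 29,  x(7) = 31,  x(8) = 21,  x(9) = 7,  x(10) = 13,  x(11) = 15,  x(12) = 5.
Since (x(11), x(12)) = (x(3), x(4)) = (15, 5) (two consecutive terms determine the rest), the sequence is eventually periodic: after a pre-period of length 3 it cycles with period 8.
For n ≥ 3, x(n) depends only on (n - 3) mod 8. (107 - 3) mod 8 = 0, so x(107) = x(3) = 15.

15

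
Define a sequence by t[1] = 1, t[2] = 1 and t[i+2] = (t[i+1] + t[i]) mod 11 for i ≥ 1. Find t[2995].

Computing terms: t[1] = 1, t[2] = 1, t[3] = 2, t[4] = 3, t[5] = 5, t[6] = 8, t[7] = 2, t[8] = 10, t[9] = 1, t[10] = 0, t[11] = 1, t[12] = 1.
The sequence repeats with period 10.
So t[2995] = t[1 + ((2995-1) mod 10)] = t[5] = 5.

5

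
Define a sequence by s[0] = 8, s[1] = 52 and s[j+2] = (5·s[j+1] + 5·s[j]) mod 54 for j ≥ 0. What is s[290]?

12

s[0] = 8; s[1] = 52; s[2] = 30; s[3] = 32; s[4] = 40; s[5] = 36; s[6] = 2; s[7] = 28; s[8] = 42; s[9] = 26; s[10] = 16; s[11] = 48; s[12] = 50; s[13] = 4; s[14] = 0; s[15] = 20; s[16] = 46; s[17] = 6; s[18] = 44; s[19] = 34; s[20] = 12; s[21] = 14; s[22] = 22; s[23] = 18; s[24] = 38; s[25] = 10; s[26] = 24; s[27] = 8; s[28] = 52.
The sequence repeats with period 27.
So s[290] = s[0 + ((290-0) mod 27)] = s[20] = 12.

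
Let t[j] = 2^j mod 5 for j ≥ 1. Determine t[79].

3

t[1] = 2; t[2] = 4; t[3] = 3; t[4] = 1; t[5] = 2.
The sequence repeats with period 4.
(79 - 1) mod 4 = 2, so t[79] = t[3] = 3.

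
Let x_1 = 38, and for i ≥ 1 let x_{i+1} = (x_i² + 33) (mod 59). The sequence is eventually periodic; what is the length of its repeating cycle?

9

x_1 = 38; x_2 = 2; x_3 = 37; x_4 = 45; x_5 = 52; x_6 = 23; x_7 = 31; x_8 = 50; x_9 = 55; x_{10} = 49; x_{11} = 15; x_{12} = 22; x_{13} = 45.
Since x_{13} = x_4 = 45, the sequence is eventually periodic: after a pre-period of length 3 it cycles with period 9.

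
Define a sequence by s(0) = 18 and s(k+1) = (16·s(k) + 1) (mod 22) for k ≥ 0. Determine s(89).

21

We have s(0) = 18, s(1) = 3, s(2) = 5, s(3) = 15, s(4) = 21, s(5) = 7, s(6) = 3.
Since s(6) = s(1) = 3, the sequence is eventually periodic: after a pre-period of length 1 it cycles with period 5.
For k ≥ 1, s(k) depends only on (k - 1) mod 5. (89 - 1) mod 5 = 3, so s(89) = s(4) = 21.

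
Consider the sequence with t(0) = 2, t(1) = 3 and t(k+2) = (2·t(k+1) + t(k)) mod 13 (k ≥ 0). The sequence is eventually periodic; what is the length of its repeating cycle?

Listing terms: t(0) = 2; t(1) = 3; t(2) = 8; t(3) = 6; t(4) = 7; t(5) = 7; t(6) = 8; t(7) = 10; t(8) = 2; t(9) = 1; t(10) = 4; t(11) = 9; t(12) = 9; t(13) = 1; t(14) = 11; t(15) = 10; t(16) = 5; t(17) = 7; t(18) = 6; t(19) = 6; t(20) = 5; t(21) = 3; t(22) = 11; t(23) = 12; t(24) = 9; t(25) = 4; t(26) = 4; t(27) = 12; t(28) = 2; t(29) = 3.
Since (t(28), t(29)) = (t(0), t(1)) = (2, 3) (two consecutive terms determine the rest), the sequence is periodic with period 28.

28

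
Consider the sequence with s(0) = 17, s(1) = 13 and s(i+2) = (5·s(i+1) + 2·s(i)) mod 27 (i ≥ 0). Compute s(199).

13

Computing terms: s(0) = 17, s(1) = 13, s(2) = 18, s(3) = 8, s(4) = 22, s(5) = 18, s(6) = 26, s(7) = 4, s(8) = 18, s(9) = 17, s(10) = 13.
The sequence repeats with period 9.
So s(199) = s(0 + ((199-0) mod 9)) = s(1) = 13.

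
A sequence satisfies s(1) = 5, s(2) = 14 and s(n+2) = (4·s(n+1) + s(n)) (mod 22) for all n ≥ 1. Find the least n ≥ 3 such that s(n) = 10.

Listing terms: s(1) = 5, s(2) = 14, s(3) = 17, s(4) = 16, s(5) = 15, s(6) = 10, s(7) = 11, s(8) = 10, s(9) = 7, s(10) = 16, s(11) = 5, s(12) = 14.
The sequence repeats with period 10.
The value 10 first appears (with n ≥ 3) at s(6).

6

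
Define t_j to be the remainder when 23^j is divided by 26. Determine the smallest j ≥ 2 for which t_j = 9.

Computing terms: t_1 = 23; t_2 = 9; t_3 = 25; t_4 = 3; t_5 = 17; t_6 = 1; t_7 = 23.
The sequence repeats with period 6.
The value 9 first appears (with j ≥ 2) at t_2.

2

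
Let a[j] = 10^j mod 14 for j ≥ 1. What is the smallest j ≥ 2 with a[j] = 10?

Computing terms: a[1] = 10; a[2] = 2; a[3] = 6; a[4] = 4; a[5] = 12; a[6] = 8; a[7] = 10.
Since a[7] = a[1] = 10, the sequence is periodic with period 6.
The value 10 next appears (with j ≥ 2) at a[7].

7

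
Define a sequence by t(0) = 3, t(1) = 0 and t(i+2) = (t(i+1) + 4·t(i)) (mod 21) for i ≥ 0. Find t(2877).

15

Listing terms: t(0) = 3; t(1) = 0; t(2) = 12; t(3) = 12; t(4) = 18; t(5) = 3; t(6) = 12; t(7) = 3; t(8) = 9; t(9) = 0; t(10) = 15; t(11) = 15; t(12) = 12; t(13) = 9; t(14) = 15; t(15) = 9; t(16) = 6; t(17) = 0; t(18) = 3; t(19) = 3; t(20) = 15; t(21) = 6; t(22) = 3; t(23) = 6; t(24) = 18; t(25) = 0; t(26) = 9; t(27) = 9; t(28) = 3; t(29) = 18; t(30) = 9; t(31) = 18; t(32) = 12; t(33) = 0; t(34) = 6; t(35) = 6; t(36) = 9; t(37) = 12; t(38) = 6; t(39) = 12; t(40) = 15; t(41) = 0; t(42) = 18; t(43) = 18; t(44) = 6; t(45) = 15; t(46) = 18; t(47) = 15; t(48) = 3; t(49) = 0.
The sequence repeats with period 48.
(2877 - 0) mod 48 = 45, so t(2877) = t(45) = 15.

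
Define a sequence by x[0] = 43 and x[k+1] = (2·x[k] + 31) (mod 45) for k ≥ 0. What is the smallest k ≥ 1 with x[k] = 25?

We have x[0] = 43; x[1] = 27; x[2] = 40; x[3] = 21; x[4] = 28; x[5] = 42; x[6] = 25; x[7] = 36; x[8] = 13; x[9] = 12; x[10] = 10; x[11] = 6; x[12] = 43.
Since x[12] = x[0] = 43, the sequence is periodic with period 12.
The value 25 first appears (with k ≥ 1) at x[6].

6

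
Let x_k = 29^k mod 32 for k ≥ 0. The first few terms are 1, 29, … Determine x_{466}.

9

x_0 = 1, x_1 = 29, x_2 = 9, x_3 = 5, x_4 = 17, x_5 = 13, x_6 = 25, x_7 = 21, x_8 = 1.
Since x_8 = x_0 = 1, the sequence is periodic with period 8.
So x_{466} = x_{0 + ((466-0) mod 8)} = x_2 = 9.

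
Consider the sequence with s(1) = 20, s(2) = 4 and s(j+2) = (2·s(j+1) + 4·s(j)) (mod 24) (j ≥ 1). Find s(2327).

8

Listing terms: s(1) = 20,  s(2) = 4,  s(3) = 16,  s(4) = 0,  s(5) = 16,  s(6) = 8,  s(7) = 8,  s(8) = 0,  s(9) = 8,  s(10) = 16,  s(11) = 16,  s(12) = 0.
Since (s(11), s(12)) = (s(3), s(4)) = (16, 0) (two consecutive terms determine the rest), the sequence is eventually periodic: after a pre-period of length 2 it cycles with period 8.
For j ≥ 3, s(j) depends only on (j - 3) mod 8. (2327 - 3) mod 8 = 4, so s(2327) = s(7) = 8.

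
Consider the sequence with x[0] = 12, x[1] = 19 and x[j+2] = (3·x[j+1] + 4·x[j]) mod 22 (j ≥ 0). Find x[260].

1

Computing terms: x[0] = 12, x[1] = 19, x[2] = 17, x[3] = 17, x[4] = 9, x[5] = 7, x[6] = 13, x[7] = 1, x[8] = 11, x[9] = 15, x[10] = 1, x[11] = 19, x[12] = 17.
Since (x[11], x[12]) = (x[1], x[2]) = (19, 17) (two consecutive terms determine the rest), the sequence is eventually periodic: after a pre-period of length 1 it cycles with period 10.
For j ≥ 1, x[j] depends only on (j - 1) mod 10. (260 - 1) mod 10 = 9, so x[260] = x[10] = 1.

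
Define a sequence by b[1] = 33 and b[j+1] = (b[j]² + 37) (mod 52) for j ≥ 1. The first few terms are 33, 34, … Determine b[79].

33

We have b[1] = 33,  b[2] = 34,  b[3] = 49,  b[4] = 46,  b[5] = 21,  b[6] = 10,  b[7] = 33.
Since b[7] = b[1] = 33, the sequence is periodic with period 6.
(79 - 1) mod 6 = 0, so b[79] = b[1] = 33.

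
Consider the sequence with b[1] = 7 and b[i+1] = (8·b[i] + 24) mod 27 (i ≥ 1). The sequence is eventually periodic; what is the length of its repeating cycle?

We have b[1] = 7; b[2] = 26; b[3] = 16; b[4] = 17; b[5] = 25; b[6] = 8; b[7] = 7.
Since b[7] = b[1] = 7, the sequence is periodic with period 6.

6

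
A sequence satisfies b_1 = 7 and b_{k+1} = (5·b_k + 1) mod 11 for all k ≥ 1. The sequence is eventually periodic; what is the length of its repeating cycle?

Listing terms: b_1 = 7, b_2 = 3, b_3 = 5, b_4 = 4, b_5 = 10, b_6 = 7.
The sequence repeats with period 5.

5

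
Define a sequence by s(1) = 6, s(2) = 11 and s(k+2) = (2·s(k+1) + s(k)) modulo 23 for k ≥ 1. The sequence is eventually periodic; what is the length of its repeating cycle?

Computing terms: s(1) = 6, s(2) = 11, s(3) = 5, s(4) = 21, s(5) = 1, s(6) = 0, s(7) = 1, s(8) = 2, s(9) = 5, s(10) = 12, s(11) = 6, s(12) = 1, s(13) = 8, s(14) = 17, s(15) = 19, s(16) = 9, s(17) = 14, s(18) = 14, s(19) = 19, s(20) = 6, s(21) = 8, s(22) = 22, s(23) = 6, s(24) = 11.
The sequence repeats with period 22.

22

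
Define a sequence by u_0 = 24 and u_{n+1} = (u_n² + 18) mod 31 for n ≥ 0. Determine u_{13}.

Computing terms: u_0 = 24; u_1 = 5; u_2 = 12; u_3 = 7; u_4 = 5.
Since u_4 = u_1 = 5, the sequence is eventually periodic: after a pre-period of length 1 it cycles with period 3.
For n ≥ 1, u_n depends only on (n - 1) mod 3. (13 - 1) mod 3 = 0, so u_{13} = u_1 = 5.

5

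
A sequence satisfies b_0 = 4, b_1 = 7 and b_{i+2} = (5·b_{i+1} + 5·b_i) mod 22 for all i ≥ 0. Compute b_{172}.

Listing terms: b_0 = 4; b_1 = 7; b_2 = 11; b_3 = 2; b_4 = 21; b_5 = 5; b_6 = 20; b_7 = 15; b_8 = 21; b_9 = 4; b_{10} = 15; b_{11} = 7; b_{12} = 0; b_{13} = 13; b_{14} = 21; b_{15} = 16; b_{16} = 9; b_{17} = 15; b_{18} = 10; b_{19} = 15; b_{20} = 15; b_{21} = 18; b_{22} = 11; b_{23} = 13; b_{24} = 10; b_{25} = 5; b_{26} = 9; b_{27} = 4; b_{28} = 21; b_{29} = 15; b_{30} = 4; b_{31} = 7.
The sequence repeats with period 30.
So b_{172} = b_{0 + ((172-0) mod 30)} = b_{22} = 11.

11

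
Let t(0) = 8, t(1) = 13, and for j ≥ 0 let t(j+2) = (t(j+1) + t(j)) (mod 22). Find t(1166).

We have t(0) = 8, t(1) = 13, t(2) = 21, t(3) = 12, t(4) = 11, t(5) = 1, t(6) = 12, t(7) = 13, t(8) = 3, t(9) = 16, t(10) = 19, t(11) = 13, t(12) = 10, t(13) = 1, t(14) = 11, t(15) = 12, t(16) = 1, t(17) = 13, t(18) = 14, t(19) = 5, t(20) = 19, t(21) = 2, t(22) = 21, t(23) = 1, t(24) = 0, t(25) = 1, t(26) = 1, t(27) = 2, t(28) = 3, t(29) = 5, t(30) = 8, t(31) = 13.
Since (t(30), t(31)) = (t(0), t(1)) = (8, 13) (two consecutive terms determine the rest), the sequence is periodic with period 30.
So t(1166) = t(0 + ((1166-0) mod 30)) = t(26) = 1.

1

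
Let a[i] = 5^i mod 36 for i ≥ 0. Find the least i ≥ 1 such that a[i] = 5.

1

Computing terms: a[0] = 1; a[1] = 5; a[2] = 25; a[3] = 17; a[4] = 13; a[5] = 29; a[6] = 1.
Since a[6] = a[0] = 1, the sequence is periodic with period 6.
The value 5 first appears (with i ≥ 1) at a[1].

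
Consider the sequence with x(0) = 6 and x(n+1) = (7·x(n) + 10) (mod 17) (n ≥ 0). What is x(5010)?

0

We have x(0) = 6,  x(1) = 1,  x(2) = 0,  x(3) = 10,  x(4) = 12,  x(5) = 9,  x(6) = 5,  x(7) = 11,  x(8) = 2,  x(9) = 7,  x(10) = 8,  x(11) = 15,  x(12) = 13,  x(13) = 16,  x(14) = 3,  x(15) = 14,  x(16) = 6.
Since x(16) = x(0) = 6, the sequence is periodic with period 16.
(5010 - 0) mod 16 = 2, so x(5010) = x(2) = 0.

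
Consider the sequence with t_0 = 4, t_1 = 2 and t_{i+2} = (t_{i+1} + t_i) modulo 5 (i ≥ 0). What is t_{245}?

2

t_0 = 4; t_1 = 2; t_2 = 1; t_3 = 3; t_4 = 4; t_5 = 2.
The sequence repeats with period 4.
(245 - 0) mod 4 = 1, so t_{245} = t_1 = 2.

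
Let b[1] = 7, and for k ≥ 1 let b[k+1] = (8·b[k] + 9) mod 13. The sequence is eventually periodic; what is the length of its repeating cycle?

Computing terms: b[1] = 7, b[2] = 0, b[3] = 9, b[4] = 3, b[5] = 7.
Since b[5] = b[1] = 7, the sequence is periodic with period 4.

4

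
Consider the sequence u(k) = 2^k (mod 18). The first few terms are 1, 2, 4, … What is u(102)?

10

We have u(0) = 1,  u(1) = 2,  u(2) = 4,  u(3) = 8,  u(4) = 16,  u(5) = 14,  u(6) = 10,  u(7) = 2.
Since u(7) = u(1) = 2, the sequence is eventually periodic: after a pre-period of length 1 it cycles with period 6.
For k ≥ 1, u(k) depends only on (k - 1) mod 6. (102 - 1) mod 6 = 5, so u(102) = u(6) = 10.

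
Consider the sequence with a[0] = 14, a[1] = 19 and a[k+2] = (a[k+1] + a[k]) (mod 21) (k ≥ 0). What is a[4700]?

We have a[0] = 14; a[1] = 19; a[2] = 12; a[3] = 10; a[4] = 1; a[5] = 11; a[6] = 12; a[7] = 2; a[8] = 14; a[9] = 16; a[10] = 9; a[11] = 4; a[12] = 13; a[13] = 17; a[14] = 9; a[15] = 5; a[16] = 14; a[17] = 19.
The sequence repeats with period 16.
(4700 - 0) mod 16 = 12, so a[4700] = a[12] = 13.

13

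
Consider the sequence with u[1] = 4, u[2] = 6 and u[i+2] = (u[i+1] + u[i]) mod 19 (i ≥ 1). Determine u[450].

2

Listing terms: u[1] = 4,  u[2] = 6,  u[3] = 10,  u[4] = 16,  u[5] = 7,  u[6] = 4,  u[7] = 11,  u[8] = 15,  u[9] = 7,  u[10] = 3,  u[11] = 10,  u[12] = 13,  u[13] = 4,  u[14] = 17,  u[15] = 2,  u[16] = 0,  u[17] = 2,  u[18] = 2,  u[19] = 4,  u[20] = 6.
Since (u[19], u[20]) = (u[1], u[2]) = (4, 6) (two consecutive terms determine the rest), the sequence is periodic with period 18.
So u[450] = u[1 + ((450-1) mod 18)] = u[18] = 2.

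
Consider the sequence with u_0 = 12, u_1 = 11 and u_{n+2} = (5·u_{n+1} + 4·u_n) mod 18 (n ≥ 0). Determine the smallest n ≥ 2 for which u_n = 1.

We have u_0 = 12, u_1 = 11, u_2 = 13, u_3 = 1, u_4 = 3, u_5 = 1, u_6 = 17, u_7 = 17, u_8 = 9, u_9 = 5, u_{10} = 7, u_{11} = 1, u_{12} = 15, u_{13} = 7, u_{14} = 5, u_{15} = 17, u_{16} = 15, u_{17} = 17, u_{18} = 1, u_{19} = 1, u_{20} = 9, u_{21} = 13, u_{22} = 11, u_{23} = 17, u_{24} = 3, u_{25} = 11, u_{26} = 13.
Since (u_{25}, u_{26}) = (u_1, u_2) = (11, 13) (two consecutive terms determine the rest), the sequence is eventually periodic: after a pre-period of length 1 it cycles with period 24.
The value 1 first appears (with n ≥ 2) at u_3.

3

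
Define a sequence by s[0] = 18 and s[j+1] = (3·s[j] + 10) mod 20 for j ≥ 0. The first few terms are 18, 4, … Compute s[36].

Computing terms: s[0] = 18; s[1] = 4; s[2] = 2; s[3] = 16; s[4] = 18.
Since s[4] = s[0] = 18, the sequence is periodic with period 4.
(36 - 0) mod 4 = 0, so s[36] = s[0] = 18.

18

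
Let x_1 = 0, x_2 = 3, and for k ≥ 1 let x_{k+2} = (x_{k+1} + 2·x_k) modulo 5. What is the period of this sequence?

4

Listing terms: x_1 = 0; x_2 = 3; x_3 = 3; x_4 = 4; x_5 = 0; x_6 = 3.
Since (x_5, x_6) = (x_1, x_2) = (0, 3) (two consecutive terms determine the rest), the sequence is periodic with period 4.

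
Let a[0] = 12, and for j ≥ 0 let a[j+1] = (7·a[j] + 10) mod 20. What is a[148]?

We have a[0] = 12; a[1] = 14; a[2] = 8; a[3] = 6; a[4] = 12.
The sequence repeats with period 4.
(148 - 0) mod 4 = 0, so a[148] = a[0] = 12.

12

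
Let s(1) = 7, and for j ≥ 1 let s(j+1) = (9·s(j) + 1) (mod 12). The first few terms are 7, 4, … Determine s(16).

Computing terms: s(1) = 7,  s(2) = 4,  s(3) = 1,  s(4) = 10,  s(5) = 7.
The sequence repeats with period 4.
So s(16) = s(1 + ((16-1) mod 4)) = s(4) = 10.

10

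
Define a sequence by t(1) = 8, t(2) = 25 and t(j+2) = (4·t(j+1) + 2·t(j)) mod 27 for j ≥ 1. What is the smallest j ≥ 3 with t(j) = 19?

Listing terms: t(1) = 8; t(2) = 25; t(3) = 8; t(4) = 1; t(5) = 20; t(6) = 1; t(7) = 17; t(8) = 16; t(9) = 17; t(10) = 19; t(11) = 2; t(12) = 19; t(13) = 26; t(14) = 7; t(15) = 26; t(16) = 10; t(17) = 11; t(18) = 10; t(19) = 8; t(20) = 25.
The sequence repeats with period 18.
The value 19 first appears (with j ≥ 3) at t(10).

10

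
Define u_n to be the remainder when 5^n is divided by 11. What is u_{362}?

3

Computing terms: u_0 = 1, u_1 = 5, u_2 = 3, u_3 = 4, u_4 = 9, u_5 = 1.
The sequence repeats with period 5.
(362 - 0) mod 5 = 2, so u_{362} = u_2 = 3.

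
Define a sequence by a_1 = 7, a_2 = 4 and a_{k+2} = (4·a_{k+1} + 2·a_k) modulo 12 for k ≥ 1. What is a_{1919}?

Computing terms: a_1 = 7; a_2 = 4; a_3 = 6; a_4 = 8; a_5 = 8; a_6 = 0; a_7 = 4; a_8 = 4; a_9 = 0; a_{10} = 8; a_{11} = 8.
Since (a_{10}, a_{11}) = (a_4, a_5) = (8, 8) (two consecutive terms determine the rest), the sequence is eventually periodic: after a pre-period of length 3 it cycles with period 6.
For k ≥ 4, a_k depends only on (k - 4) mod 6. (1919 - 4) mod 6 = 1, so a_{1919} = a_5 = 8.

8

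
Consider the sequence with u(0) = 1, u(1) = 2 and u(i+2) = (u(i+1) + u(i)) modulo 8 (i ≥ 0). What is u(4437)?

Listing terms: u(0) = 1,  u(1) = 2,  u(2) = 3,  u(3) = 5,  u(4) = 0,  u(5) = 5,  u(6) = 5,  u(7) = 2,  u(8) = 7,  u(9) = 1,  u(10) = 0,  u(11) = 1,  u(12) = 1,  u(13) = 2.
Since (u(12), u(13)) = (u(0), u(1)) = (1, 2) (two consecutive terms determine the rest), the sequence is periodic with period 12.
So u(4437) = u(0 + ((4437-0) mod 12)) = u(9) = 1.

1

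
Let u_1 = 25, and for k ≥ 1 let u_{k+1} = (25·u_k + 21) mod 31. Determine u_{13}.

25

Listing terms: u_1 = 25; u_2 = 26; u_3 = 20; u_4 = 25.
Since u_4 = u_1 = 25, the sequence is periodic with period 3.
(13 - 1) mod 3 = 0, so u_{13} = u_1 = 25.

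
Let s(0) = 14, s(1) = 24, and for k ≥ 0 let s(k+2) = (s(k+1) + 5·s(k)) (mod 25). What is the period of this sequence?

5

Listing terms: s(0) = 14,  s(1) = 24,  s(2) = 19,  s(3) = 14,  s(4) = 9,  s(5) = 4,  s(6) = 24,  s(7) = 19.
Since (s(6), s(7)) = (s(1), s(2)) = (24, 19) (two consecutive terms determine the rest), the sequence is eventually periodic: after a pre-period of length 1 it cycles with period 5.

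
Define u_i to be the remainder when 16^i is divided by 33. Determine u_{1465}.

1

u_0 = 1, u_1 = 16, u_2 = 25, u_3 = 4, u_4 = 31, u_5 = 1.
Since u_5 = u_0 = 1, the sequence is periodic with period 5.
So u_{1465} = u_{0 + ((1465-0) mod 5)} = u_0 = 1.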